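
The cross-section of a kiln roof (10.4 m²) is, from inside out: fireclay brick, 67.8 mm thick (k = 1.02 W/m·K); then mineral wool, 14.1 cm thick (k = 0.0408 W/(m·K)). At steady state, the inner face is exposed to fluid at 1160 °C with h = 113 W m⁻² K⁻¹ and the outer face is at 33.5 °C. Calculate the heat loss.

Resistance network (inner→outer):
  R_conv,in = 1/(hA) = 1/(113·10.4) = 8.509×10^-4 K/W
  R_fireclay brick = L/(kA) = 0.0678/(1.02·10.4) = 0.006391 K/W
  R_mineral wool = L/(kA) = 0.141/(0.0408·10.4) = 0.3323 K/W
ΣR = 8.509×10^-4 + 0.006391 + 0.3323 = 0.3395 K/W
Q = ΔT/ΣR = (1160 °C − 33.5 °C)/0.3395 = 3320 W

Q = 3320 W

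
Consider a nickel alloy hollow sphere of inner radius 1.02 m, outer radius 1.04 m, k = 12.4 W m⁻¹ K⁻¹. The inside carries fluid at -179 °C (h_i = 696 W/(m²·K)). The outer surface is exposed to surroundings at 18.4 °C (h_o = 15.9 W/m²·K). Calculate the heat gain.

Q = 40.6 kW

Resistance network (inner→outer):
  R_conv,in = 1/(4πr²h) = 1/(4π·1.02²·696) = 1.099×10^-4 K/W
  R_nickel alloy = (1/1.02 − 1/1.04)/(4πk) = 0.01885/(4π·12.4) = 1.210×10^-4 K/W
  R_conv,out = 1/(4πr²h) = 1/(4π·1.04²·15.9) = 0.004627 K/W
ΣR = 1.099×10^-4 + 1.210×10^-4 + 0.004627 = 0.004858 K/W
Q = ΔT/ΣR = (-179 °C − 18.4 °C)/0.004858 = -40600 W
(Negative Q ⇒ heat flows inward; heat gain = 40600 W.)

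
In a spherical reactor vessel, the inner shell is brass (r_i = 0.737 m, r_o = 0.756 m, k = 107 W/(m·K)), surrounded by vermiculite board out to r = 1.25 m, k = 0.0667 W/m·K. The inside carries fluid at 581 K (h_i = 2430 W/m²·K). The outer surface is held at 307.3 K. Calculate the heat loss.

Q = 439 W

Series thermal resistances, inner to outer:
  R_conv,in = 1/(4πr²h) = 1/(4π·0.737²·2430) = 6.029×10^-5 K/W
  R_brass = (1/0.737 − 1/0.756)/(4πk) = 0.03410/(4π·107) = 2.536×10^-5 K/W
  R_vermiculite board = (1/0.756 − 1/1.25)/(4πk) = 0.5228/(4π·0.0667) = 0.6237 K/W
ΣR = 6.029×10^-5 + 2.536×10^-5 + 0.6237 = 0.6238 K/W
Q = ΔT/ΣR = (581 K − 307.3 K)/0.6238 = 439 W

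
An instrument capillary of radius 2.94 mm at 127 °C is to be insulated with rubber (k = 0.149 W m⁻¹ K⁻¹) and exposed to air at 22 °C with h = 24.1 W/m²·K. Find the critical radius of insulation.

For a cylinder, r_cr = k_ins/h = 0.149/24.1 = 0.00618 m = 0.618 cm

r_cr = 0.618 cm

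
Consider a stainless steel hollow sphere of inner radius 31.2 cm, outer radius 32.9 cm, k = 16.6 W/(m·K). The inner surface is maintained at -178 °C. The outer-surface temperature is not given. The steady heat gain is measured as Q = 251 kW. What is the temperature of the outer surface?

Sum the resistances:
  R_stainless steel = (1/0.312 − 1/0.329)/(4πk) = 0.1656/(4π·16.6) = 7.939×10^-4 K/W
ΣR = 7.939×10^-4 K/W
ΔT = Q·ΣR = 2.51×10^5 × 7.939×10^-4 = 199.3 K
Heat flows inward, so T_out = T_in + ΔT = -178 + 199.3 = 21.3 °C

T_out = 21.3 °C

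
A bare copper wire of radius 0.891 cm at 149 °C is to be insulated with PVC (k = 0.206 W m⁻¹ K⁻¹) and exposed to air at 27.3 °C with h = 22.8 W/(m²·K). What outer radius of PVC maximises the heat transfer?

For a cylinder, r_cr = k_ins/h = 0.206/22.8 = 0.00904 m = 0.904 cm

r_cr = 0.904 cm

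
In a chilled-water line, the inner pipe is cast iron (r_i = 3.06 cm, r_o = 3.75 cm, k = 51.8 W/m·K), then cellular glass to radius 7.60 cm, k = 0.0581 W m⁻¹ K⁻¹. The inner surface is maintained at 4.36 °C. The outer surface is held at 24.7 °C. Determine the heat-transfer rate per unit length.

Series thermal resistances, inner to outer:
  R'_cast iron = ln(0.0375/0.0306)/(2πk) = 0.2033/(2π·51.8) = 6.248×10^-4 m·K/W
  R'_cellular glass = ln(0.0760/0.0375)/(2πk) = 0.7064/(2π·0.0581) = 1.935 m·K/W
ΣR = 6.248×10^-4 + 1.935 = 1.936 m·K/W
Q' = ΔT/ΣR = (4.36 °C − 24.7 °C)/1.936 = -10.5 W/m
(Negative Q' ⇒ heat flows inward; heat gain = 10.5 W/m.)

Q' = 10.5 W/m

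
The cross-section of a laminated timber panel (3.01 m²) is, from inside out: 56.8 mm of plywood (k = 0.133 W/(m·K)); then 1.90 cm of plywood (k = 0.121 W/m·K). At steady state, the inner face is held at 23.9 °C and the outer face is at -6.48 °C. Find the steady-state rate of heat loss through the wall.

Q = 157 W

Treat each layer as a resistance in series:
  R_plywood = L/(kA) = 0.0568/(0.133·3.01) = 0.1419 K/W
  R_plywood = L/(kA) = 0.0190/(0.121·3.01) = 0.05217 K/W
ΣR = 0.1419 + 0.05217 = 0.1941 K/W
Q = ΔT/ΣR = (23.9 °C − -6.48 °C)/0.1941 = 157 W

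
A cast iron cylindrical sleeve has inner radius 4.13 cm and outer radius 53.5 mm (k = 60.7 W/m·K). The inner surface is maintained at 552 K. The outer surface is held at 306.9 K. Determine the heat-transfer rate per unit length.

Q' = 2πk·ΔT/ln(r₂/r₁) = 2π × 60.7 × 245.1 / ln(0.0535/0.0413) = 3.61×10^5 W/m

Q' = 361 kW/m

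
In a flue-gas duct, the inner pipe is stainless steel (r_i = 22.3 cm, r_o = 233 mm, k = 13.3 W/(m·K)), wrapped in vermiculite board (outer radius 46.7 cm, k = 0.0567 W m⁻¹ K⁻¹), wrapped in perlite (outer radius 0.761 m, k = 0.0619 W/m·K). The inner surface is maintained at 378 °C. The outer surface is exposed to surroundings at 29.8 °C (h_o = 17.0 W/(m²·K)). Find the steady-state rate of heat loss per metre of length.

Series thermal resistances, inner to outer:
  R'_stainless steel = ln(0.233/0.223)/(2πk) = 0.04387/(2π·13.3) = 5.249×10^-4 m·K/W
  R'_vermiculite board = ln(0.467/0.233)/(2πk) = 0.6953/(2π·0.0567) = 1.952 m·K/W
  R'_perlite = ln(0.761/0.467)/(2πk) = 0.4883/(2π·0.0619) = 1.256 m·K/W
  R'_conv,out = 1/(2πr h) = 1/(2π·0.761·17.0) = 0.01230 m·K/W
ΣR = 5.249×10^-4 + 1.952 + 1.256 + 0.01230 = 3.221 m·K/W
Q' = ΔT/ΣR = (378 °C − 29.8 °C)/3.221 = 108 W/m

Q' = 108 W/m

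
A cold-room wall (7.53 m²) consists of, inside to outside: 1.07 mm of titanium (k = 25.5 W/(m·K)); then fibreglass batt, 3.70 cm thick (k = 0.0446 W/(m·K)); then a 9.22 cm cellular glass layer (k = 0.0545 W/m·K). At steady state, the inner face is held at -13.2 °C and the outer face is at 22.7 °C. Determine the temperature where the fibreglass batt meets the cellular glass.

T = -1.39 °C

Treat each layer as a resistance in series:
  R_titanium = L/(kA) = 0.00107/(25.5·7.53) = 5.572×10^-6 K/W
  R_fibreglass batt = L/(kA) = 0.0370/(0.0446·7.53) = 0.1102 K/W
  R_cellular glass = L/(kA) = 0.0922/(0.0545·7.53) = 0.2247 K/W
ΣR = 5.572×10^-6 + 0.1102 + 0.2247 = 0.3349 K/W
Q = ΔT/ΣR = (-13.2 °C − 22.7 °C)/0.3349 = -107.2 W
From the inner boundary to the fibreglass batt/cellular glass interface, ΣR_partial = 0.1102 K/W.
T_interface = T_in − Q·ΣR_partial = -13.2 °C − (-107.2)(0.1102) = -1.39 °C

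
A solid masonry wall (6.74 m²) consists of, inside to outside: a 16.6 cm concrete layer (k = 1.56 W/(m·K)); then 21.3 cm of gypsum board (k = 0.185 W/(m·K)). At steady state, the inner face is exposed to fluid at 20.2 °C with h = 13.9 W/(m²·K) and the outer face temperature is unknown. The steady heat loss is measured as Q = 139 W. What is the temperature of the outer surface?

Sum the resistances:
  R_conv,in = 1/(hA) = 1/(13.9·6.74) = 0.01067 K/W
  R_concrete = L/(kA) = 0.166/(1.56·6.74) = 0.01579 K/W
  R_gypsum board = L/(kA) = 0.213/(0.185·6.74) = 0.1708 K/W
ΣR = 0.1973 K/W
ΔT = Q·ΣR = 139 × 0.1973 = 27.42 K
Heat flows outward, so T_out = T_in − ΔT = 20.2 − 27.42 = -7.22 °C

T_out = -7.22 °C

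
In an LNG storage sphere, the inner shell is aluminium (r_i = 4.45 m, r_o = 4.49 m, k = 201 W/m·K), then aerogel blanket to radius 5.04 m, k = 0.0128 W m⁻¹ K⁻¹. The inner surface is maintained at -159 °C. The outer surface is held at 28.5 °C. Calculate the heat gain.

Series thermal resistances, inner to outer:
  R_aluminium = (1/4.45 − 1/4.49)/(4πk) = 0.002002/(4π·201) = 7.926×10^-7 K/W
  R_aerogel blanket = (1/4.49 − 1/5.04)/(4πk) = 0.02430/(4π·0.0128) = 0.1511 K/W
ΣR = 7.926×10^-7 + 0.1511 = 0.1511 K/W
Q = ΔT/ΣR = (-159 °C − 28.5 °C)/0.1511 = -1240 W
(Negative Q ⇒ heat flows inward; heat gain = 1240 W.)

Q = 1240 W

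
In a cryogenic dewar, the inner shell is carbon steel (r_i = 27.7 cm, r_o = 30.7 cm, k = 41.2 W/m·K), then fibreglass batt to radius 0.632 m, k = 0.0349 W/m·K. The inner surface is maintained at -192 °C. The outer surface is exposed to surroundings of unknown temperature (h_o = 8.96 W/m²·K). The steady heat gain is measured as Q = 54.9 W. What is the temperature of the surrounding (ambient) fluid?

T_out = 18.9 °C

Sum the resistances:
  R_carbon steel = (1/0.277 − 1/0.307)/(4πk) = 0.3528/(4π·41.2) = 6.814×10^-4 K/W
  R_fibreglass batt = (1/0.307 − 1/0.632)/(4πk) = 1.675/(4π·0.0349) = 3.819 K/W
  R_conv,out = 1/(4πr²h) = 1/(4π·0.632²·8.96) = 0.02224 K/W
ΣR = 3.842 K/W
ΔT = Q·ΣR = 54.9 × 3.842 = 210.9 K
Heat flows inward, so T_out = T_in + ΔT = -192 + 210.9 = 18.9 °C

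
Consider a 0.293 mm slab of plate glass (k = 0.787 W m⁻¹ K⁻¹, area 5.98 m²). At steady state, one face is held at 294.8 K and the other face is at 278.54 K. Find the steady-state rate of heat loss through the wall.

Q = kA·ΔT/L = 0.787 × 5.98 × |294.8 K − 278.54 K| / 2.93×10^-4 = 2.61×10^5 W

Q = 2.61×10^5 W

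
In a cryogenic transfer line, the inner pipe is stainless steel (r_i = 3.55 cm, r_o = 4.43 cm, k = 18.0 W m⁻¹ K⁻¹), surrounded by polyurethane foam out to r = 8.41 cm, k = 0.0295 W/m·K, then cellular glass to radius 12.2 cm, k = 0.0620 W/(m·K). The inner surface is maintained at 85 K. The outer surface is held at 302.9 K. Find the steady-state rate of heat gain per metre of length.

Q' = 49.4 W/m

Treat each layer as a resistance in series:
  R'_stainless steel = ln(0.0443/0.0355)/(2πk) = 0.2215/(2π·18.0) = 0.001958 m·K/W
  R'_polyurethane foam = ln(0.0841/0.0443)/(2πk) = 0.6410/(2π·0.0295) = 3.458 m·K/W
  R'_cellular glass = ln(0.122/0.0841)/(2πk) = 0.3720/(2π·0.0620) = 0.9550 m·K/W
ΣR = 0.001958 + 3.458 + 0.9550 = 4.415 m·K/W
Q' = ΔT/ΣR = (85 K − 302.9 K)/4.415 = -49.4 W/m
(Negative Q' ⇒ heat flows inward; heat gain = 49.4 W/m.)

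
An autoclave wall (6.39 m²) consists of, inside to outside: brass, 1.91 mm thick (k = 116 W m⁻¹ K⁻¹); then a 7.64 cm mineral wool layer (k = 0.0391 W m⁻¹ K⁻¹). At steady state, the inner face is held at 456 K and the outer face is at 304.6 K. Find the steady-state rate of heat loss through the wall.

Treat each layer as a resistance in series:
  R_brass = L/(kA) = 0.00191/(116·6.39) = 2.577×10^-6 K/W
  R_mineral wool = L/(kA) = 0.0764/(0.0391·6.39) = 0.3058 K/W
ΣR = 2.577×10^-6 + 0.3058 = 0.3058 K/W
Q = ΔT/ΣR = (456 K − 304.6 K)/0.3058 = 495 W

Q = 495 W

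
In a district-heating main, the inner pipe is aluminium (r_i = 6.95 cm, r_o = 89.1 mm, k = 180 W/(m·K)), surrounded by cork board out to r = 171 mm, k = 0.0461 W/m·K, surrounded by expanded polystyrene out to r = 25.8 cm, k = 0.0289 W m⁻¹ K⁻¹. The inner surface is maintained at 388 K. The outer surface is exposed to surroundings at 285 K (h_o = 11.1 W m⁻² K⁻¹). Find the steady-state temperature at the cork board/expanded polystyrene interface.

Resistance network (inner→outer):
  R'_aluminium = ln(0.0891/0.0695)/(2πk) = 0.2484/(2π·180) = 2.197×10^-4 m·K/W
  R'_cork board = ln(0.171/0.0891)/(2πk) = 0.6519/(2π·0.0461) = 2.251 m·K/W
  R'_expanded polystyrene = ln(0.258/0.171)/(2πk) = 0.4113/(2π·0.0289) = 2.265 m·K/W
  R'_conv,out = 1/(2πr h) = 1/(2π·0.258·11.1) = 0.05557 m·K/W
ΣR = 2.197×10^-4 + 2.251 + 2.265 + 0.05557 = 4.572 m·K/W
Q' = ΔT/ΣR = (388 K − 285 K)/4.572 = 22.53 W/m
From the inner boundary to the cork board/expanded polystyrene interface, ΣR_partial = 2.251 m·K/W.
T_interface = T_in − Q'·ΣR_partial = 388 K − (22.53)(2.251) = 337.3 K

T = 337.3 K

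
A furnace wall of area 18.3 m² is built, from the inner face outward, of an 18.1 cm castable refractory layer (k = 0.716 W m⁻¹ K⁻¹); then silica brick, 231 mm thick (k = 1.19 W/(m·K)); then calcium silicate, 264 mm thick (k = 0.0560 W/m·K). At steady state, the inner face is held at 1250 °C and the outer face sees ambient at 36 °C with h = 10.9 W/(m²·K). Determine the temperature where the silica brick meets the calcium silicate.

T = 1147 °C

Resistance network (inner→outer):
  R_castable refractory = L/(kA) = 0.181/(0.716·18.3) = 0.01381 K/W
  R_silica brick = L/(kA) = 0.231/(1.19·18.3) = 0.01061 K/W
  R_calcium silicate = L/(kA) = 0.264/(0.0560·18.3) = 0.2576 K/W
  R_conv,out = 1/(hA) = 1/(10.9·18.3) = 0.005013 K/W
ΣR = 0.01381 + 0.01061 + 0.2576 + 0.005013 = 0.2870 K/W
Q = ΔT/ΣR = (1250 °C − 36 °C)/0.2870 = 4230 W
From the inner boundary to the silica brick/calcium silicate interface, ΣR_partial = 0.02442 K/W.
T_interface = T_in − Q·ΣR_partial = 1250 °C − (4230)(0.02442) = 1147 °C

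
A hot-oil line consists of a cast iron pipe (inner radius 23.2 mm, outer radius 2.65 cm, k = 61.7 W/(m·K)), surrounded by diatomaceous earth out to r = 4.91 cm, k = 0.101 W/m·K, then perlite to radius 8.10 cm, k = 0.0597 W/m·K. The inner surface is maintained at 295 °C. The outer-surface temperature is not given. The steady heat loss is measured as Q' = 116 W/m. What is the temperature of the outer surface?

Sum the resistances:
  R'_cast iron = ln(0.0265/0.0232)/(2πk) = 0.1330/(2π·61.7) = 3.431×10^-4 m·K/W
  R'_diatomaceous earth = ln(0.0491/0.0265)/(2πk) = 0.6167/(2π·0.101) = 0.9718 m·K/W
  R'_perlite = ln(0.0810/0.0491)/(2πk) = 0.5006/(2π·0.0597) = 1.335 m·K/W
ΣR = 2.307 m·K/W
ΔT = Q'·ΣR = 116 × 2.307 = 267.6 K
Heat flows outward, so T_out = T_in − ΔT = 295 − 267.6 = 27.4 °C

T_out = 27.4 °C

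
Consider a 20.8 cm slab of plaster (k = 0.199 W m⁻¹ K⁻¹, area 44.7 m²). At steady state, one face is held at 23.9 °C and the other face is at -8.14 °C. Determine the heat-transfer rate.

Q = 1370 W

Q = kA·ΔT/L = 0.199 × 44.7 × |23.9 °C − -8.14 °C| / 0.208 = 1370 W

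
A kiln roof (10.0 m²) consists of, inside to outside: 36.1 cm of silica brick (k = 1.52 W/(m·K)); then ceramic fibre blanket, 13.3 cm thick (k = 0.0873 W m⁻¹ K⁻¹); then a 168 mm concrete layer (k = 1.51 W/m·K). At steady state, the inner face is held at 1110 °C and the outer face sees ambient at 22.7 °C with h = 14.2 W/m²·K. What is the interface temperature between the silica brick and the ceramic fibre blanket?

T = 977 °C

Treat each layer as a resistance in series:
  R_silica brick = L/(kA) = 0.361/(1.52·10.0) = 0.02375 K/W
  R_ceramic fibre blanket = L/(kA) = 0.133/(0.0873·10.0) = 0.1523 K/W
  R_concrete = L/(kA) = 0.168/(1.51·10.0) = 0.01113 K/W
  R_conv,out = 1/(hA) = 1/(14.2·10.0) = 0.007042 K/W
ΣR = 0.02375 + 0.1523 + 0.01113 + 0.007042 = 0.1942 K/W
Q = ΔT/ΣR = (1110 °C − 22.7 °C)/0.1942 = 5599 W
From the inner boundary to the silica brick/ceramic fibre blanket interface, ΣR_partial = 0.02375 K/W.
T_interface = T_in − Q·ΣR_partial = 1110 °C − (5599)(0.02375) = 977 °C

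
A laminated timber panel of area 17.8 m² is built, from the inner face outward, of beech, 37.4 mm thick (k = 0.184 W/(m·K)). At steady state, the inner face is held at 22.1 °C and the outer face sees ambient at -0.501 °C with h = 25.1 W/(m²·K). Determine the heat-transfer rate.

Q = 1650 W

Series thermal resistances, inner to outer:
  R_beech = L/(kA) = 0.0374/(0.184·17.8) = 0.01142 K/W
  R_conv,out = 1/(hA) = 1/(25.1·17.8) = 0.002238 K/W
ΣR = 0.01142 + 0.002238 = 0.01366 K/W
Q = ΔT/ΣR = (22.1 °C − -0.501 °C)/0.01366 = 1650 W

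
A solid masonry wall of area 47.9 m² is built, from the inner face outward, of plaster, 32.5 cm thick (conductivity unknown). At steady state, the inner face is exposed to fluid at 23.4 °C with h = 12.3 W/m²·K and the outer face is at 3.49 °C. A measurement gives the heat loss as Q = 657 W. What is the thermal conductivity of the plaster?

k = 0.237 W/m·K

ΣR = ΔT/Q = |23.4 − 3.49|/657 = 0.03030 K/W
Known resistances:
  R_conv,in = 1/(hA) = 1/(12.3·47.9) = 0.001697 K/W
R_plaster = ΣR − ΣR_known = 0.03030 − 0.001697 = 0.02860 K/W
L/(kA) = 0.02860 ⇒ k = 0.325/(0.02860·47.9) = 0.237 W/m·K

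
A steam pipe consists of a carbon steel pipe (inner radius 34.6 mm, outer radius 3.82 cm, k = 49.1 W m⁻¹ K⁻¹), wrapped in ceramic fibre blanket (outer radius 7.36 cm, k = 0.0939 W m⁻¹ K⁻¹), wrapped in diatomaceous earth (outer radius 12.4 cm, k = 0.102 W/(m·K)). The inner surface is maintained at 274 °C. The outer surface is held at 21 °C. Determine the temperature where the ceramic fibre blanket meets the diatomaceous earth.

Resistance network (inner→outer):
  R'_carbon steel = ln(0.0382/0.0346)/(2πk) = 0.09898/(2π·49.1) = 3.208×10^-4 m·K/W
  R'_ceramic fibre blanket = ln(0.0736/0.0382)/(2πk) = 0.6558/(2π·0.0939) = 1.112 m·K/W
  R'_diatomaceous earth = ln(0.124/0.0736)/(2πk) = 0.5216/(2π·0.102) = 0.8139 m·K/W
ΣR = 3.208×10^-4 + 1.112 + 0.8139 = 1.926 m·K/W
Q' = ΔT/ΣR = (274 °C − 21 °C)/1.926 = 131.4 W/m
From the inner boundary to the ceramic fibre blanket/diatomaceous earth interface, ΣR_partial = 1.112 m·K/W.
T_interface = T_in − Q'·ΣR_partial = 274 °C − (131.4)(1.112) = 128 °C

T = 128 °C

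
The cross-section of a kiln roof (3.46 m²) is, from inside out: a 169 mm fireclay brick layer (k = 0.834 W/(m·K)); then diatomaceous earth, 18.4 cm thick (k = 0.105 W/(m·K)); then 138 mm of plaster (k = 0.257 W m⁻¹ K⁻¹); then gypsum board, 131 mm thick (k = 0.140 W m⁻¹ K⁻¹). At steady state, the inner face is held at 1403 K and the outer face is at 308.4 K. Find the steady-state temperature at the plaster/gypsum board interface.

T = 607 K

Series thermal resistances, inner to outer:
  R_fireclay brick = L/(kA) = 0.169/(0.834·3.46) = 0.05857 K/W
  R_diatomaceous earth = L/(kA) = 0.184/(0.105·3.46) = 0.5065 K/W
  R_plaster = L/(kA) = 0.138/(0.257·3.46) = 0.1552 K/W
  R_gypsum board = L/(kA) = 0.131/(0.140·3.46) = 0.2704 K/W
ΣR = 0.05857 + 0.5065 + 0.1552 + 0.2704 = 0.9907 K/W
Q = ΔT/ΣR = (1403 K − 308.4 K)/0.9907 = 1105 W
From the inner boundary to the plaster/gypsum board interface, ΣR_partial = 0.7203 K/W.
T_interface = T_in − Q·ΣR_partial = 1403 K − (1105)(0.7203) = 607 K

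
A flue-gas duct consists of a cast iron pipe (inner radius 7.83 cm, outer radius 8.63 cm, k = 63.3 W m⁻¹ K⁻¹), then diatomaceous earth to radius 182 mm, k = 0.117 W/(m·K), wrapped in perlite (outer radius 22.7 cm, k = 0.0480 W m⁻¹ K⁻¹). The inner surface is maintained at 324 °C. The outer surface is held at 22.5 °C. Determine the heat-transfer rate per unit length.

Resistance network (inner→outer):
  R'_cast iron = ln(0.0863/0.0783)/(2πk) = 0.09728/(2π·63.3) = 2.446×10^-4 m·K/W
  R'_diatomaceous earth = ln(0.182/0.0863)/(2πk) = 0.7462/(2π·0.117) = 1.015 m·K/W
  R'_perlite = ln(0.227/0.182)/(2πk) = 0.2209/(2π·0.0480) = 0.7326 m·K/W
ΣR = 2.446×10^-4 + 1.015 + 0.7326 = 1.748 m·K/W
Q' = ΔT/ΣR = (324 °C − 22.5 °C)/1.748 = 172 W/m

Q' = 172 W/m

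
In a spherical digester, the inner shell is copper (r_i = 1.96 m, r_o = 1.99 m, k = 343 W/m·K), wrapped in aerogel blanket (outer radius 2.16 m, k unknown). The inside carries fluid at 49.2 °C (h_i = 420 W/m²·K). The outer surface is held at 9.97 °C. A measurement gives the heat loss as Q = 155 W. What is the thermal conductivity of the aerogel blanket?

ΣR = ΔT/Q = |49.2 − 9.97|/155 = 0.2531 K/W
Known resistances:
  R_conv,in = 1/(4πr²h) = 1/(4π·1.96²·420) = 4.932×10^-5 K/W
  R_copper = (1/1.96 − 1/1.99)/(4πk) = 0.007692/(4π·343) = 1.784×10^-6 K/W
R_aerogel blanket = ΣR − ΣR_known = 0.2531 − 5.110×10^-5 = 0.2530 K/W
(1/r₁−1/r₂)/(4πk) = 0.2530 ⇒ k = 0.03955/(4π·0.2530) = 0.0124 W/m·K

k = 0.0124 W/m·K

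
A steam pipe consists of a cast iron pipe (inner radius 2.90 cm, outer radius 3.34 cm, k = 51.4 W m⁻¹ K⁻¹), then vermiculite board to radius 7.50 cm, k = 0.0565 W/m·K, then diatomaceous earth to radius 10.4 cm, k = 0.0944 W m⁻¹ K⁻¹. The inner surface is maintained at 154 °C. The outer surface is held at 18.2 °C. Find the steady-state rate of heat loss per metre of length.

Q' = 48.0 W/m

Resistance network (inner→outer):
  R'_cast iron = ln(0.0334/0.0290)/(2πk) = 0.1413/(2π·51.4) = 4.374×10^-4 m·K/W
  R'_vermiculite board = ln(0.0750/0.0334)/(2πk) = 0.8089/(2π·0.0565) = 2.279 m·K/W
  R'_diatomaceous earth = ln(0.104/0.0750)/(2πk) = 0.3269/(2π·0.0944) = 0.5511 m·K/W
ΣR = 4.374×10^-4 + 2.279 + 0.5511 = 2.831 m·K/W
Q' = ΔT/ΣR = (154 °C − 18.2 °C)/2.831 = 48.0 W/m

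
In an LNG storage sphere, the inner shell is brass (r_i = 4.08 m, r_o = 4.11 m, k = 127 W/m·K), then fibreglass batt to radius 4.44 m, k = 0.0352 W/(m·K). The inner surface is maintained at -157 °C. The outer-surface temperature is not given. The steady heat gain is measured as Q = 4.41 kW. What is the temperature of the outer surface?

Sum the resistances:
  R_brass = (1/4.08 − 1/4.11)/(4πk) = 0.001789/(4π·127) = 1.121×10^-6 K/W
  R_fibreglass batt = (1/4.11 − 1/4.44)/(4πk) = 0.01808/(4π·0.0352) = 0.04088 K/W
ΣR = 0.04088 K/W
ΔT = Q·ΣR = 4410 × 0.04088 = 180.3 K
Heat flows inward, so T_out = T_in + ΔT = -157 + 180.3 = 23.3 °C

T_out = 23.3 °C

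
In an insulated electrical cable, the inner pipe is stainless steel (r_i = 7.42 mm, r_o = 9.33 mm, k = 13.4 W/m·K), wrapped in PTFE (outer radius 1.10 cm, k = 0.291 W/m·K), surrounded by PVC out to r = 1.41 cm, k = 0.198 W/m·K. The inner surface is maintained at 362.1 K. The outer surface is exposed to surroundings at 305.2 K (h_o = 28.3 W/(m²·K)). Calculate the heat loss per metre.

Q' = 82.3 W/m

Series thermal resistances, inner to outer:
  R'_stainless steel = ln(0.00933/0.00742)/(2πk) = 0.2291/(2π·13.4) = 0.002721 m·K/W
  R'_PTFE = ln(0.0110/0.00933)/(2πk) = 0.1647/(2π·0.291) = 0.09006 m·K/W
  R'_PVC = ln(0.0141/0.0110)/(2πk) = 0.2483/(2π·0.198) = 0.1996 m·K/W
  R'_conv,out = 1/(2πr h) = 1/(2π·0.0141·28.3) = 0.3989 m·K/W
ΣR = 0.002721 + 0.09006 + 0.1996 + 0.3989 = 0.6913 m·K/W
Q' = ΔT/ΣR = (362.1 K − 305.2 K)/0.6913 = 82.3 W/m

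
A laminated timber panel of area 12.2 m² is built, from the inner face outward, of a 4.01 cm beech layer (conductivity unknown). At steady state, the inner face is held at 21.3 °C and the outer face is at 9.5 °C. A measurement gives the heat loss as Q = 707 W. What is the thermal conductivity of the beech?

ΣR = ΔT/Q = |21.3 − 9.5|/707 = 0.01669 K/W
L/(kA) = 0.01669 ⇒ k = 0.0401/(0.01669·12.2) = 0.197 W/m·K

k = 0.197 W/m·K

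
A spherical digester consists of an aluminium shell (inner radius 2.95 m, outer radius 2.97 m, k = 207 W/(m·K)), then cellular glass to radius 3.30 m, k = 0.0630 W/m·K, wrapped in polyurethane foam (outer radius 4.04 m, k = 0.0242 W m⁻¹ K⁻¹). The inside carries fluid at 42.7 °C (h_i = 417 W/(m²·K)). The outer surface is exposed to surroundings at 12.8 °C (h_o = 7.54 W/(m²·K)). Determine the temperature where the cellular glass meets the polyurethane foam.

Resistance network (inner→outer):
  R_conv,in = 1/(4πr²h) = 1/(4π·2.95²·417) = 2.193×10^-5 K/W
  R_aluminium = (1/2.95 − 1/2.97)/(4πk) = 0.002283/(4π·207) = 8.775×10^-7 K/W
  R_cellular glass = (1/2.97 − 1/3.30)/(4πk) = 0.03367/(4π·0.0630) = 0.04253 K/W
  R_polyurethane foam = (1/3.30 − 1/4.04)/(4πk) = 0.05551/(4π·0.0242) = 0.1825 K/W
  R_conv,out = 1/(4πr²h) = 1/(4π·4.04²·7.54) = 6.466×10^-4 K/W
ΣR = 2.193×10^-5 + 8.775×10^-7 + 0.04253 + 0.1825 + 6.466×10^-4 = 0.2257 K/W
Q = ΔT/ΣR = (42.7 °C − 12.8 °C)/0.2257 = 132.5 W
From the inner boundary to the cellular glass/polyurethane foam interface, ΣR_partial = 0.04255 K/W.
T_interface = T_in − Q·ΣR_partial = 42.7 °C − (132.5)(0.04255) = 37.1 °C

T = 37.1 °C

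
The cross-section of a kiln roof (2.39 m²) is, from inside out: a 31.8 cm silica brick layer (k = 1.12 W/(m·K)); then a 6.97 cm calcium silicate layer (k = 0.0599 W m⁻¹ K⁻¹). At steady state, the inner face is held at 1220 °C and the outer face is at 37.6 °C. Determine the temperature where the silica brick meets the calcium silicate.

T = 988 °C

Treat each layer as a resistance in series:
  R_silica brick = L/(kA) = 0.318/(1.12·2.39) = 0.1188 K/W
  R_calcium silicate = L/(kA) = 0.0697/(0.0599·2.39) = 0.4869 K/W
ΣR = 0.1188 + 0.4869 = 0.6057 K/W
Q = ΔT/ΣR = (1220 °C − 37.6 °C)/0.6057 = 1952 W
From the inner boundary to the silica brick/calcium silicate interface, ΣR_partial = 0.1188 K/W.
T_interface = T_in − Q·ΣR_partial = 1220 °C − (1952)(0.1188) = 988 °C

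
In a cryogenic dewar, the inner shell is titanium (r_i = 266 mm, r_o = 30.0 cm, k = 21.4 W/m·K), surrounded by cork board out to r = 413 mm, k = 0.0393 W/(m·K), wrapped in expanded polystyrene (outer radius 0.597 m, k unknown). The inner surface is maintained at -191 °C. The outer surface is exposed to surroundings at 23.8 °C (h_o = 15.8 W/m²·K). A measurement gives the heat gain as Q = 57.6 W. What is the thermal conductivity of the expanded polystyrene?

ΣR = ΔT/Q = |-191 − 23.8|/57.6 = 3.729 K/W
Known resistances:
  R_titanium = (1/0.266 − 1/0.300)/(4πk) = 0.4261/(4π·21.4) = 0.001584 K/W
  R_cork board = (1/0.300 − 1/0.413)/(4πk) = 0.9120/(4π·0.0393) = 1.847 K/W
  R_conv,out = 1/(4πr²h) = 1/(4π·0.597²·15.8) = 0.01413 K/W
R_expanded polystyrene = ΣR − ΣR_known = 3.729 − 1.863 = 1.866 K/W
(1/r₁−1/r₂)/(4πk) = 1.866 ⇒ k = 0.7463/(4π·1.866) = 0.0318 W/m·K

k = 0.0318 W/m·K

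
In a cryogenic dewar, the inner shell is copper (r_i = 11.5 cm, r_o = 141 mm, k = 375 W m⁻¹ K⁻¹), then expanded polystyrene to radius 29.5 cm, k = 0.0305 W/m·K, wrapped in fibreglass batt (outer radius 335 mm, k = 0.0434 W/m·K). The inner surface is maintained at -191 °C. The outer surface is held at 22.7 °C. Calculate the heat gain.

Series thermal resistances, inner to outer:
  R_copper = (1/0.115 − 1/0.141)/(4πk) = 1.603/(4π·375) = 3.403×10^-4 K/W
  R_expanded polystyrene = (1/0.141 − 1/0.295)/(4πk) = 3.702/(4π·0.0305) = 9.660 K/W
  R_fibreglass batt = (1/0.295 − 1/0.335)/(4πk) = 0.4048/(4π·0.0434) = 0.7422 K/W
ΣR = 3.403×10^-4 + 9.660 + 0.7422 = 10.40 K/W
Q = ΔT/ΣR = (-191 °C − 22.7 °C)/10.40 = -20.5 W
(Negative Q ⇒ heat flows inward; heat gain = 20.5 W.)

Q = 20.5 W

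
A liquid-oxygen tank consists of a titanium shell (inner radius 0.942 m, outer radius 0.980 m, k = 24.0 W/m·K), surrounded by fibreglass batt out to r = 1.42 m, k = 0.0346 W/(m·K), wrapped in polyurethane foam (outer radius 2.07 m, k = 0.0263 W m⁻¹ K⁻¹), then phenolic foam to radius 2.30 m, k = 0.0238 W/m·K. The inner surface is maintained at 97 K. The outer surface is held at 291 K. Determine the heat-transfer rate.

Q = 125 W

Series thermal resistances, inner to outer:
  R_titanium = (1/0.942 − 1/0.980)/(4πk) = 0.04116/(4π·24.0) = 1.365×10^-4 K/W
  R_fibreglass batt = (1/0.980 − 1/1.42)/(4πk) = 0.3162/(4π·0.0346) = 0.7272 K/W
  R_polyurethane foam = (1/1.42 − 1/2.07)/(4πk) = 0.2211/(4π·0.0263) = 0.6691 K/W
  R_phenolic foam = (1/2.07 − 1/2.30)/(4πk) = 0.04831/(4π·0.0238) = 0.1615 K/W
ΣR = 1.365×10^-4 + 0.7272 + 0.6691 + 0.1615 = 1.558 K/W
Q = ΔT/ΣR = (97 K − 291 K)/1.558 = -125 W
(Negative Q ⇒ heat flows inward; heat gain = 125 W.)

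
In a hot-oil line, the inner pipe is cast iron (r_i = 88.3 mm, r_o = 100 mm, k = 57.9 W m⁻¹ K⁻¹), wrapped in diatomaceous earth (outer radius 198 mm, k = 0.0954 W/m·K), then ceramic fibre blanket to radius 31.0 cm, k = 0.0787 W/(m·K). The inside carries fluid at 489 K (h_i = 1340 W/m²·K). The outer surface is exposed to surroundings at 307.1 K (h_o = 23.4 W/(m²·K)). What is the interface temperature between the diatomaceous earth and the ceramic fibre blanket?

Series thermal resistances, inner to outer:
  R'_conv,in = 1/(2πr h) = 1/(2π·0.0883·1340) = 0.001345 m·K/W
  R'_cast iron = ln(0.100/0.0883)/(2πk) = 0.1244/(2π·57.9) = 3.420×10^-4 m·K/W
  R'_diatomaceous earth = ln(0.198/0.100)/(2πk) = 0.6831/(2π·0.0954) = 1.140 m·K/W
  R'_ceramic fibre blanket = ln(0.310/0.198)/(2πk) = 0.4483/(2π·0.0787) = 0.9066 m·K/W
  R'_conv,out = 1/(2πr h) = 1/(2π·0.310·23.4) = 0.02194 m·K/W
ΣR = 0.001345 + 3.420×10^-4 + 1.140 + 0.9066 + 0.02194 = 2.070 m·K/W
Q' = ΔT/ΣR = (489 K − 307.1 K)/2.070 = 87.87 W/m
From the inner boundary to the diatomaceous earth/ceramic fibre blanket interface, ΣR_partial = 1.142 m·K/W.
T_interface = T_in − Q'·ΣR_partial = 489 K − (87.87)(1.142) = 389 K

T = 389 K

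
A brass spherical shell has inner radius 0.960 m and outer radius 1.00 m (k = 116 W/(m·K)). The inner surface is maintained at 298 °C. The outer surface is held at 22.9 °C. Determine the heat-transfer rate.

Q = 9.62×10^6 W

Q = 4πk·ΔT/(1/r₁ − 1/r₂) = 4π × 116 × 275.1 / (1/0.960 − 1/1.00) = 9.62×10^6 W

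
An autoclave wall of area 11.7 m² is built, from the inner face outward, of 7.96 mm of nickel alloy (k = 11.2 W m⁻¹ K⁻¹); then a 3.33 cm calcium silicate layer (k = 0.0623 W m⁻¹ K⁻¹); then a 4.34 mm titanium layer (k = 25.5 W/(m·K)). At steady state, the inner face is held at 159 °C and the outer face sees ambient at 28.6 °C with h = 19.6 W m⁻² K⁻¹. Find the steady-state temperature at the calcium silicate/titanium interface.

T = 40.0 °C

Series thermal resistances, inner to outer:
  R_nickel alloy = L/(kA) = 0.00796/(11.2·11.7) = 6.074×10^-5 K/W
  R_calcium silicate = L/(kA) = 0.0333/(0.0623·11.7) = 0.04568 K/W
  R_titanium = L/(kA) = 0.00434/(25.5·11.7) = 1.455×10^-5 K/W
  R_conv,out = 1/(hA) = 1/(19.6·11.7) = 0.004361 K/W
ΣR = 6.074×10^-5 + 0.04568 + 1.455×10^-5 + 0.004361 = 0.05012 K/W
Q = ΔT/ΣR = (159 °C − 28.6 °C)/0.05012 = 2602 W
From the inner boundary to the calcium silicate/titanium interface, ΣR_partial = 0.04574 K/W.
T_interface = T_in − Q·ΣR_partial = 159 °C − (2602)(0.04574) = 40.0 °C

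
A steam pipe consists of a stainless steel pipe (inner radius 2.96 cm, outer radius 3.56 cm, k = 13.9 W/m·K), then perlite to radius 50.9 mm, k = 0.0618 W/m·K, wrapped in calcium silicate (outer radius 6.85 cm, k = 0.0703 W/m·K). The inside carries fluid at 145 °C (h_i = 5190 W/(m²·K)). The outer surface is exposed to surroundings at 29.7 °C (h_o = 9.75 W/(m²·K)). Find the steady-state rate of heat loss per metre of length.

Q' = 62.9 W/m

Treat each layer as a resistance in series:
  R'_conv,in = 1/(2πr h) = 1/(2π·0.0296·5190) = 0.001036 m·K/W
  R'_stainless steel = ln(0.0356/0.0296)/(2πk) = 0.1846/(2π·13.9) = 0.002113 m·K/W
  R'_perlite = ln(0.0509/0.0356)/(2πk) = 0.3575/(2π·0.0618) = 0.9207 m·K/W
  R'_calcium silicate = ln(0.0685/0.0509)/(2πk) = 0.2970/(2π·0.0703) = 0.6723 m·K/W
  R'_conv,out = 1/(2πr h) = 1/(2π·0.0685·9.75) = 0.2383 m·K/W
ΣR = 0.001036 + 0.002113 + 0.9207 + 0.6723 + 0.2383 = 1.834 m·K/W
Q' = ΔT/ΣR = (145 °C − 29.7 °C)/1.834 = 62.9 W/m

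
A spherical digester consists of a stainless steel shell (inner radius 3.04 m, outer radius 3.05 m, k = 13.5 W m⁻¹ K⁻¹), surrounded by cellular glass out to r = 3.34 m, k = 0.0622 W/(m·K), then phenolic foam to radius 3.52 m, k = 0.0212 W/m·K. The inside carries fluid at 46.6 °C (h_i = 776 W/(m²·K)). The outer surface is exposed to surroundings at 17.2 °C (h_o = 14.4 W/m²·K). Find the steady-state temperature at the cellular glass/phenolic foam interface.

T = 35.2 °C

Series thermal resistances, inner to outer:
  R_conv,in = 1/(4πr²h) = 1/(4π·3.04²·776) = 1.110×10^-5 K/W
  R_stainless steel = (1/3.04 − 1/3.05)/(4πk) = 0.001079/(4π·13.5) = 6.357×10^-6 K/W
  R_cellular glass = (1/3.05 − 1/3.34)/(4πk) = 0.02847/(4π·0.0622) = 0.03642 K/W
  R_phenolic foam = (1/3.34 − 1/3.52)/(4πk) = 0.01531/(4π·0.0212) = 0.05747 K/W
  R_conv,out = 1/(4πr²h) = 1/(4π·3.52²·14.4) = 4.460×10^-4 K/W
ΣR = 1.110×10^-5 + 6.357×10^-6 + 0.03642 + 0.05747 + 4.460×10^-4 = 0.09435 K/W
Q = ΔT/ΣR = (46.6 °C − 17.2 °C)/0.09435 = 311.6 W
From the inner boundary to the cellular glass/phenolic foam interface, ΣR_partial = 0.03644 K/W.
T_interface = T_in − Q·ΣR_partial = 46.6 °C − (311.6)(0.03644) = 35.2 °C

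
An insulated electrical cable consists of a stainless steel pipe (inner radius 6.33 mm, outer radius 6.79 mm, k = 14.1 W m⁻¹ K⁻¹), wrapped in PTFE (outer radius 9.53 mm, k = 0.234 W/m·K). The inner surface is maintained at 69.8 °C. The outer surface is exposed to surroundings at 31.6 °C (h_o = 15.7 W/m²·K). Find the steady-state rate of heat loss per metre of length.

Q' = 29.5 W/m

Treat each layer as a resistance in series:
  R'_stainless steel = ln(0.00679/0.00633)/(2πk) = 0.07015/(2π·14.1) = 7.918×10^-4 m·K/W
  R'_PTFE = ln(0.00953/0.00679)/(2πk) = 0.3390/(2π·0.234) = 0.2306 m·K/W
  R'_conv,out = 1/(2πr h) = 1/(2π·0.00953·15.7) = 1.064 m·K/W
ΣR = 7.918×10^-4 + 0.2306 + 1.064 = 1.295 m·K/W
Q' = ΔT/ΣR = (69.8 °C − 31.6 °C)/1.295 = 29.5 W/m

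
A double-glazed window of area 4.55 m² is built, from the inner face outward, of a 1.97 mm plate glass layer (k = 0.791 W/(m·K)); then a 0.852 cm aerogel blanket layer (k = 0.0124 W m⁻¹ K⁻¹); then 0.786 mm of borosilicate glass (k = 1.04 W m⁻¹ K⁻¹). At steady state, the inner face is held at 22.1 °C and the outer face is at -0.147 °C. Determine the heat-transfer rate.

Q = 147 W

Resistance network (inner→outer):
  R_plate glass = L/(kA) = 0.00197/(0.791·4.55) = 5.474×10^-4 K/W
  R_aerogel blanket = L/(kA) = 0.00852/(0.0124·4.55) = 0.1510 K/W
  R_borosilicate glass = L/(kA) = 7.86×10^-4/(1.04·4.55) = 1.661×10^-4 K/W
ΣR = 5.474×10^-4 + 0.1510 + 1.661×10^-4 = 0.1517 K/W
Q = ΔT/ΣR = (22.1 °C − -0.147 °C)/0.1517 = 147 W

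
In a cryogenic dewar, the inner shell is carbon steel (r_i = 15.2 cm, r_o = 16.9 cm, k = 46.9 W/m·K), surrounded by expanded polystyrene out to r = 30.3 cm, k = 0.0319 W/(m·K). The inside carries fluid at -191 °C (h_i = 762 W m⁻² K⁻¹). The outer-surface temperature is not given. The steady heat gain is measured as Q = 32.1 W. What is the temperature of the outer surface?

T_out = 18.7 °C

Sum the resistances:
  R_conv,in = 1/(4πr²h) = 1/(4π·0.152²·762) = 0.004520 K/W
  R_carbon steel = (1/0.152 − 1/0.169)/(4πk) = 0.6618/(4π·46.9) = 0.001123 K/W
  R_expanded polystyrene = (1/0.169 − 1/0.303)/(4πk) = 2.617/(4π·0.0319) = 6.528 K/W
ΣR = 6.534 K/W
ΔT = Q·ΣR = 32.1 × 6.534 = 209.7 K
Heat flows inward, so T_out = T_in + ΔT = -191 + 209.7 = 18.7 °C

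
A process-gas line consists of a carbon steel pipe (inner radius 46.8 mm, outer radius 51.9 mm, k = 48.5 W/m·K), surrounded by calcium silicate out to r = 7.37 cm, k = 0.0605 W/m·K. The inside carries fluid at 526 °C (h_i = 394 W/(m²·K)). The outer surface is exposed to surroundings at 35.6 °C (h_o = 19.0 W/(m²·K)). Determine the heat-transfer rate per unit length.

Q' = 469 W/m

Treat each layer as a resistance in series:
  R'_conv,in = 1/(2πr h) = 1/(2π·0.0468·394) = 0.008631 m·K/W
  R'_carbon steel = ln(0.0519/0.0468)/(2πk) = 0.1034/(2π·48.5) = 3.394×10^-4 m·K/W
  R'_calcium silicate = ln(0.0737/0.0519)/(2πk) = 0.3507/(2π·0.0605) = 0.9225 m·K/W
  R'_conv,out = 1/(2πr h) = 1/(2π·0.0737·19.0) = 0.1137 m·K/W
ΣR = 0.008631 + 3.394×10^-4 + 0.9225 + 0.1137 = 1.045 m·K/W
Q' = ΔT/ΣR = (526 °C − 35.6 °C)/1.045 = 469 W/m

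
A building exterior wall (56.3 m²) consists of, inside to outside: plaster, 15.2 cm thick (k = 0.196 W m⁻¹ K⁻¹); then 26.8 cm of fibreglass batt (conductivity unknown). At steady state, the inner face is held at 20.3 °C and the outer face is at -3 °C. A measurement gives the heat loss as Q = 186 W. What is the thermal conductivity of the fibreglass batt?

ΣR = ΔT/Q = |20.3 − -3|/186 = 0.1253 K/W
Known resistances:
  R_plaster = L/(kA) = 0.152/(0.196·56.3) = 0.01377 K/W
R_fibreglass batt = ΣR − ΣR_known = 0.1253 − 0.01377 = 0.1115 K/W
L/(kA) = 0.1115 ⇒ k = 0.268/(0.1115·56.3) = 0.0427 W/m·K

k = 0.0427 W/m·K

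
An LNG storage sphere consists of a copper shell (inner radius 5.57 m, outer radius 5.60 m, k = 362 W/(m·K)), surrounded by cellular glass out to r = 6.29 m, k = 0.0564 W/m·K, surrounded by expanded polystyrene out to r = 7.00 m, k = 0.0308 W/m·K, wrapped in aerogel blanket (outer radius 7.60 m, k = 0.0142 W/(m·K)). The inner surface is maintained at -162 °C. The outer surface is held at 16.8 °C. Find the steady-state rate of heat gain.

Series thermal resistances, inner to outer:
  R_copper = (1/5.57 − 1/5.60)/(4πk) = 9.618×10^-4/(4π·362) = 2.114×10^-7 K/W
  R_cellular glass = (1/5.60 − 1/6.29)/(4πk) = 0.01959/(4π·0.0564) = 0.02764 K/W
  R_expanded polystyrene = (1/6.29 − 1/7.00)/(4πk) = 0.01613/(4π·0.0308) = 0.04166 K/W
  R_aerogel blanket = (1/7.00 − 1/7.60)/(4πk) = 0.01128/(4π·0.0142) = 0.06320 K/W
ΣR = 2.114×10^-7 + 0.02764 + 0.04166 + 0.06320 = 0.1325 K/W
Q = ΔT/ΣR = (-162 °C − 16.8 °C)/0.1325 = -1350 W
(Negative Q ⇒ heat flows inward; heat gain = 1350 W.)

Q = 1350 W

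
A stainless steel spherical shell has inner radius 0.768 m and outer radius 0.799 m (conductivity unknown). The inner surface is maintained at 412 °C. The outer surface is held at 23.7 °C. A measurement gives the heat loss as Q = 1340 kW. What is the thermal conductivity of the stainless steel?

ΣR = ΔT/Q = |412 − 23.7|/1.34×10^6 = 2.898×10^-4 K/W
(1/r₁−1/r₂)/(4πk) = 2.898×10^-4 ⇒ k = 0.05052/(4π·2.898×10^-4) = 13.9 W/m·K

k = 13.9 W/m·K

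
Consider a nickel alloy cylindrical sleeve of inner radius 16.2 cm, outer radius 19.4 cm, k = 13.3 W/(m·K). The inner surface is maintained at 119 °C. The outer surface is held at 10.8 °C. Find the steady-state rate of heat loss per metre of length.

Q' = 2πk·ΔT/ln(r₂/r₁) = 2π × 13.3 × 108.2 / ln(0.194/0.162) = 50200 W/m

Q' = 50.2 kW/m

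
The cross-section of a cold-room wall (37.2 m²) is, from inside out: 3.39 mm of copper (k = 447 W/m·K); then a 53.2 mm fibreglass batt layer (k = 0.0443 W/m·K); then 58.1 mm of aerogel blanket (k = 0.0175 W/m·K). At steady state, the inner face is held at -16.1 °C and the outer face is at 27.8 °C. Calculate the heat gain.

Series thermal resistances, inner to outer:
  R_copper = L/(kA) = 0.00339/(447·37.2) = 2.039×10^-7 K/W
  R_fibreglass batt = L/(kA) = 0.0532/(0.0443·37.2) = 0.03228 K/W
  R_aerogel blanket = L/(kA) = 0.0581/(0.0175·37.2) = 0.08925 K/W
ΣR = 2.039×10^-7 + 0.03228 + 0.08925 = 0.1215 K/W
Q = ΔT/ΣR = (-16.1 °C − 27.8 °C)/0.1215 = -361 W
(Negative Q ⇒ heat flows inward; heat gain = 361 W.)

Q = 361 W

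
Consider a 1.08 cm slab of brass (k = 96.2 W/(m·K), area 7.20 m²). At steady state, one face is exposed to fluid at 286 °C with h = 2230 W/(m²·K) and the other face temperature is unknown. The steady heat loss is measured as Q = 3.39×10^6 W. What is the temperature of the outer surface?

T_out = 22.0 °C

Sum the resistances:
  R_conv,in = 1/(hA) = 1/(2230·7.20) = 6.228×10^-5 K/W
  R_brass = L/(kA) = 0.0108/(96.2·7.20) = 1.559×10^-5 K/W
ΣR = 7.787×10^-5 K/W
ΔT = Q·ΣR = 3.39×10^6 × 7.787×10^-5 = 264.0 K
Heat flows outward, so T_out = T_in − ΔT = 286 − 264.0 = 22.0 °C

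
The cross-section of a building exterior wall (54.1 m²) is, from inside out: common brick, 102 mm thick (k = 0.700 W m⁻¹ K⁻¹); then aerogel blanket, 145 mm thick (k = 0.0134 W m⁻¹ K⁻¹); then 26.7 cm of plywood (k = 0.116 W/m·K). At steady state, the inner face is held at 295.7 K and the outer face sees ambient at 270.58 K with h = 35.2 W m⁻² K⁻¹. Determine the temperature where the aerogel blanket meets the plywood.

T = 274.98 K

Treat each layer as a resistance in series:
  R_common brick = L/(kA) = 0.102/(0.700·54.1) = 0.002693 K/W
  R_aerogel blanket = L/(kA) = 0.145/(0.0134·54.1) = 0.2000 K/W
  R_plywood = L/(kA) = 0.267/(0.116·54.1) = 0.04255 K/W
  R_conv,out = 1/(hA) = 1/(35.2·54.1) = 5.251×10^-4 K/W
ΣR = 0.002693 + 0.2000 + 0.04255 + 5.251×10^-4 = 0.2458 K/W
Q = ΔT/ΣR = (295.7 K − 270.58 K)/0.2458 = 102.2 W
From the inner boundary to the aerogel blanket/plywood interface, ΣR_partial = 0.2027 K/W.
T_interface = T_in − Q·ΣR_partial = 295.7 K − (102.2)(0.2027) = 274.98 K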